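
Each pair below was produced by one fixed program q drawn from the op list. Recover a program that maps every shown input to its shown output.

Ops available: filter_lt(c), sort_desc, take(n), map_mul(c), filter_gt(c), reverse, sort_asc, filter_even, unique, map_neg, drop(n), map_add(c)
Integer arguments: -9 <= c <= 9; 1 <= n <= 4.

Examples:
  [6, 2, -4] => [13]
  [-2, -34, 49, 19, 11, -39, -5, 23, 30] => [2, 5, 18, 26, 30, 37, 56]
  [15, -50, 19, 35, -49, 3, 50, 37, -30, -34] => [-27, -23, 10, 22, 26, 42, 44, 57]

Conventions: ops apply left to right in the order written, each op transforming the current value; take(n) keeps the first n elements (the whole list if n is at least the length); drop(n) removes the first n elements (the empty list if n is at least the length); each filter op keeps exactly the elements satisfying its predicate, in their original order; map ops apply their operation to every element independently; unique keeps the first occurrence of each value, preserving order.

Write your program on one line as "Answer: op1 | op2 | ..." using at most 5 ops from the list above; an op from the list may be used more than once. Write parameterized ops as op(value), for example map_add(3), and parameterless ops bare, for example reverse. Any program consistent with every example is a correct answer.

reverse | sort_asc | drop(2) | map_add(7)

Check, running the answer program on each example:
  [6, 2, -4] -> [-4, 2, 6] -> [-4, 2, 6] -> [6] -> [13]
  [-2, -34, 49, 19, 11, -39, -5, 23, 30] -> [30, 23, -5, -39, 11, 19, 49, -34, -2] -> [-39, -34, -5, -2, 11, 19, 23, 30, 49] -> [-5, -2, 11, 19, 23, 30, 49] -> [2, 5, 18, 26, 30, 37, 56]
  [15, -50, 19, 35, -49, 3, 50, 37, -30, -34] -> [-34, -30, 37, 50, 3, -49, 35, 19, -50, 15] -> [-50, -49, -34, -30, 3, 15, 19, 35, 37, 50] -> [-34, -30, 3, 15, 19, 35, 37, 50] -> [-27, -23, 10, 22, 26, 42, 44, 57]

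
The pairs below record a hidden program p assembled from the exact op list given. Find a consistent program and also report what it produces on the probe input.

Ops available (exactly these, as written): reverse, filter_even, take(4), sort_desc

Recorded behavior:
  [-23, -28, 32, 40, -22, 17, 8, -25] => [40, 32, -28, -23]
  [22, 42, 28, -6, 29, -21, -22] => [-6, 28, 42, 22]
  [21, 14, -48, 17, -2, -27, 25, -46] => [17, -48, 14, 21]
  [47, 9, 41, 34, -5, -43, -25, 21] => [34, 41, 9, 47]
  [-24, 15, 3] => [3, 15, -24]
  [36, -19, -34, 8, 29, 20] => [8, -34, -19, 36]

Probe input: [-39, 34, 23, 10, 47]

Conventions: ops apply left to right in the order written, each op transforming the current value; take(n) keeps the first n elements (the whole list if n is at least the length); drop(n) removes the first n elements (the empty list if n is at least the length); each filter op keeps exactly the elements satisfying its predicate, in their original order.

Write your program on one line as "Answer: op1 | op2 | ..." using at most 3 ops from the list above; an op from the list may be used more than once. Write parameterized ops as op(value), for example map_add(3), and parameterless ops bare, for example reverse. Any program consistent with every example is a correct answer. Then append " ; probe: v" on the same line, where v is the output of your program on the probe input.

take(4) | reverse ; probe: [10, 23, 34, -39]

Check, running the answer program on each example:
  [-23, -28, 32, 40, -22, 17, 8, -25] -> [-23, -28, 32, 40] -> [40, 32, -28, -23]
  [22, 42, 28, -6, 29, -21, -22] -> [22, 42, 28, -6] -> [-6, 28, 42, 22]
  [21, 14, -48, 17, -2, -27, 25, -46] -> [21, 14, -48, 17] -> [17, -48, 14, 21]
  [47, 9, 41, 34, -5, -43, -25, 21] -> [47, 9, 41, 34] -> [34, 41, 9, 47]
  [-24, 15, 3] -> [-24, 15, 3] -> [3, 15, -24]
  [36, -19, -34, 8, 29, 20] -> [36, -19, -34, 8] -> [8, -34, -19, 36]
  probe: [-39, 34, 23, 10, 47] -> [-39, 34, 23, 10] -> [10, 23, 34, -39]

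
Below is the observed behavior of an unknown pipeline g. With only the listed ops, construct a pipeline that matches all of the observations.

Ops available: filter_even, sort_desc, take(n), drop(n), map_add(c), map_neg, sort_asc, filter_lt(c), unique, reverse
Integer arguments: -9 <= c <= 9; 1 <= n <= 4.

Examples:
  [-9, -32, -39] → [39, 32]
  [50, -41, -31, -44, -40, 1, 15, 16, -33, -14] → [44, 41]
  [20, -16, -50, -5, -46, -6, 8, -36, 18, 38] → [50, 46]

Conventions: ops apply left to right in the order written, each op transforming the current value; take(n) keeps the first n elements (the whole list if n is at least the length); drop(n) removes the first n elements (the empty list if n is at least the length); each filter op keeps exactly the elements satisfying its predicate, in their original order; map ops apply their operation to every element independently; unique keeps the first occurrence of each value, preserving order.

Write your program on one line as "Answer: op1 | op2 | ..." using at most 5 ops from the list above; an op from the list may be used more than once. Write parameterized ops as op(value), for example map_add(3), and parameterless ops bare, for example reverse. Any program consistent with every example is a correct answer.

reverse | sort_asc | map_neg | take(2)

Check, running the answer program on each example:
  [-9, -32, -39] -> [-39, -32, -9] -> [-39, -32, -9] -> [39, 32, 9] -> [39, 32]
  [50, -41, -31, -44, -40, 1, 15, 16, -33, -14] -> [-14, -33, 16, 15, 1, -40, -44, -31, -41, 50] -> [-44, -41, -40, -33, -31, -14, 1, 15, 16, 50] -> [44, 41, 40, 33, 31, 14, -1, -15, -16, -50] -> [44, 41]
  [20, -16, -50, -5, -46, -6, 8, -36, 18, 38] -> [38, 18, -36, 8, -6, -46, -5, -50, -16, 20] -> [-50, -46, -36, -16, -6, -5, 8, 18, 20, 38] -> [50, 46, 36, 16, 6, 5, -8, -18, -20, -38] -> [50, 46]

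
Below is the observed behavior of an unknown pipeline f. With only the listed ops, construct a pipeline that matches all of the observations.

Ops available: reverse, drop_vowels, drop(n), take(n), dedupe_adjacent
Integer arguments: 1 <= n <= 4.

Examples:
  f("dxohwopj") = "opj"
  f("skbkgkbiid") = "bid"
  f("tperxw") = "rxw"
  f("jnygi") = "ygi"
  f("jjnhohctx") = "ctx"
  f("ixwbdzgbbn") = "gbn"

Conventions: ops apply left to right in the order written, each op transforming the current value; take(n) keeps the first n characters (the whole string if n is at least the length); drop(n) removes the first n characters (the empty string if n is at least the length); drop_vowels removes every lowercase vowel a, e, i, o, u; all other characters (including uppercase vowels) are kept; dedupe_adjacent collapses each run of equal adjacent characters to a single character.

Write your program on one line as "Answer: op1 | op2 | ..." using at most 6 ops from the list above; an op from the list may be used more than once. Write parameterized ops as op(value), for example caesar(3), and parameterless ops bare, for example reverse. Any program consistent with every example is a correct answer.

drop(2) | dedupe_adjacent | reverse | take(3) | reverse

Check, running the answer program on each example:
  "dxohwopj" -> "ohwopj" -> "ohwopj" -> "jpowho" -> "jpo" -> "opj"
  "skbkgkbiid" -> "bkgkbiid" -> "bkgkbid" -> "dibkgkb" -> "dib" -> "bid"
  "tperxw" -> "erxw" -> "erxw" -> "wxre" -> "wxr" -> "rxw"
  "jnygi" -> "ygi" -> "ygi" -> "igy" -> "igy" -> "ygi"
  "jjnhohctx" -> "nhohctx" -> "nhohctx" -> "xtchohn" -> "xtc" -> "ctx"
  "ixwbdzgbbn" -> "wbdzgbbn" -> "wbdzgbn" -> "nbgzdbw" -> "nbg" -> "gbn"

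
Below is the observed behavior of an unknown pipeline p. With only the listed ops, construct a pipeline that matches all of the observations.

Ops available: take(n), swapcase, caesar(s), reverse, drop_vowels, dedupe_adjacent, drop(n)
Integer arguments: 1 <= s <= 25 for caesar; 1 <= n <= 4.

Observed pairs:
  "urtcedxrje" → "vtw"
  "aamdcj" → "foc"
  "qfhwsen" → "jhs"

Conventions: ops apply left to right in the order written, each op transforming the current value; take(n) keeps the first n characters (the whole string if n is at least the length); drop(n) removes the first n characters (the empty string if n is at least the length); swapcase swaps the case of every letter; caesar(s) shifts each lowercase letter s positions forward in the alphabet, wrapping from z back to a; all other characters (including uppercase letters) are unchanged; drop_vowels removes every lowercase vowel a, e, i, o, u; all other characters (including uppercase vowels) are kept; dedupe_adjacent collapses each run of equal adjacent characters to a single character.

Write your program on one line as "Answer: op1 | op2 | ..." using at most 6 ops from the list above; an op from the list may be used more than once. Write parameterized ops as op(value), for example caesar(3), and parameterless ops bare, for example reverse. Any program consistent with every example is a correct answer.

dedupe_adjacent | take(3) | reverse | caesar(19) | caesar(9)

Check, running the answer program on each example:
  "urtcedxrje" -> "urtcedxrje" -> "urt" -> "tru" -> "mkn" -> "vtw"
  "aamdcj" -> "amdcj" -> "amd" -> "dma" -> "wft" -> "foc"
  "qfhwsen" -> "qfhwsen" -> "qfh" -> "hfq" -> "ayj" -> "jhs"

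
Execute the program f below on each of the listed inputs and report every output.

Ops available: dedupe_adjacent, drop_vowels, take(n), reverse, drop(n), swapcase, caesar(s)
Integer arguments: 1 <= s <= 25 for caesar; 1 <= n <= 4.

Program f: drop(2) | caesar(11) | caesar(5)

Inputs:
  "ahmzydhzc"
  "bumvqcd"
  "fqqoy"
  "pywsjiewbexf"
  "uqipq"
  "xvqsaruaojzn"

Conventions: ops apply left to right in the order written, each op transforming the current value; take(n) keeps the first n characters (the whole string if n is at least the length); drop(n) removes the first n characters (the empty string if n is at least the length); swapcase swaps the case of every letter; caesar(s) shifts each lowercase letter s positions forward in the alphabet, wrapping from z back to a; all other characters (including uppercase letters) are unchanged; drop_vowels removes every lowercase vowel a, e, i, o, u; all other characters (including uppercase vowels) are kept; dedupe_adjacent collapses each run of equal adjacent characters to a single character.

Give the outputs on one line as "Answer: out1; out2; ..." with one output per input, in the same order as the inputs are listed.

"cpotxps"; "clgst"; "geo"; "mizyumrunv"; "yfg"; "giqhkqezpd"

Execution, op by op:
  "ahmzydhzc" -> "mzydhzc" -> "xkjoskn" -> "cpotxps"
  "bumvqcd" -> "mvqcd" -> "xgbno" -> "clgst"
  "fqqoy" -> "qoy" -> "bzj" -> "geo"
  "pywsjiewbexf" -> "wsjiewbexf" -> "hdutphmpiq" -> "mizyumrunv"
  "uqipq" -> "ipq" -> "tab" -> "yfg"
  "xvqsaruaojzn" -> "qsaruaojzn" -> "bdlcflzuky" -> "giqhkqezpd"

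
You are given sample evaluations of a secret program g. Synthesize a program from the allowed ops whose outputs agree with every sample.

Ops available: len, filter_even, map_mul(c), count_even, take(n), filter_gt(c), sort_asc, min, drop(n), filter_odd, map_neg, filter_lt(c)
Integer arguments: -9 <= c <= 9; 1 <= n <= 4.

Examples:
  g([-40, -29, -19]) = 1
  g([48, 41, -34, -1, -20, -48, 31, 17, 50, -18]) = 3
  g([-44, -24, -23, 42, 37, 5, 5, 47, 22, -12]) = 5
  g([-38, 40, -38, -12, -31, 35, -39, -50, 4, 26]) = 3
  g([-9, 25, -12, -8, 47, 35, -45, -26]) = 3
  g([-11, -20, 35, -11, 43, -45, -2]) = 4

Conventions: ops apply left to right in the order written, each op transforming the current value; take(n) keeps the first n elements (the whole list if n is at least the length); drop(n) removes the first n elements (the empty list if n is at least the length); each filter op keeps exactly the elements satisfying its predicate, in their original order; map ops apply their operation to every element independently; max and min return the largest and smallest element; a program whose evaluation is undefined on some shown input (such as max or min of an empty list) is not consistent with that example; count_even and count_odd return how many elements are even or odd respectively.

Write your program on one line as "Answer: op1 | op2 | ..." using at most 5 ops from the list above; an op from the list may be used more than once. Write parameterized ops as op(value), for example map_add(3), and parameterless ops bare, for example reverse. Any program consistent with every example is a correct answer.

map_mul(9) | drop(2) | map_neg | filter_odd | len

Check, running the answer program on each example:
  [-40, -29, -19] -> [-360, -261, -171] -> [-171] -> [171] -> [171] -> 1
  [48, 41, -34, -1, -20, -48, 31, 17, 50, -18] -> [432, 369, -306, -9, -180, -432, 279, 153, 450, -162] -> [-306, -9, -180, -432, 279, 153, 450, -162] -> [306, 9, 180, 432, -279, -153, -450, 162] -> [9, -279, -153] -> 3
  [-44, -24, -23, 42, 37, 5, 5, 47, 22, -12] -> [-396, -216, -207, 378, 333, 45, 45, 423, 198, -108] -> [-207, 378, 333, 45, 45, 423, 198, -108] -> [207, -378, -333, -45, -45, -423, -198, 108] -> [207, -333, -45, -45, -423] -> 5
  [-38, 40, -38, -12, -31, 35, -39, -50, 4, 26] -> [-342, 360, -342, -108, -279, 315, -351, -450, 36, 234] -> [-342, -108, -279, 315, -351, -450, 36, 234] -> [342, 108, 279, -315, 351, 450, -36, -234] -> [279, -315, 351] -> 3
  [-9, 25, -12, -8, 47, 35, -45, -26] -> [-81, 225, -108, -72, 423, 315, -405, -234] -> [-108, -72, 423, 315, -405, -234] -> [108, 72, -423, -315, 405, 234] -> [-423, -315, 405] -> 3
  [-11, -20, 35, -11, 43, -45, -2] -> [-99, -180, 315, -99, 387, -405, -18] -> [315, -99, 387, -405, -18] -> [-315, 99, -387, 405, 18] -> [-315, 99, -387, 405] -> 4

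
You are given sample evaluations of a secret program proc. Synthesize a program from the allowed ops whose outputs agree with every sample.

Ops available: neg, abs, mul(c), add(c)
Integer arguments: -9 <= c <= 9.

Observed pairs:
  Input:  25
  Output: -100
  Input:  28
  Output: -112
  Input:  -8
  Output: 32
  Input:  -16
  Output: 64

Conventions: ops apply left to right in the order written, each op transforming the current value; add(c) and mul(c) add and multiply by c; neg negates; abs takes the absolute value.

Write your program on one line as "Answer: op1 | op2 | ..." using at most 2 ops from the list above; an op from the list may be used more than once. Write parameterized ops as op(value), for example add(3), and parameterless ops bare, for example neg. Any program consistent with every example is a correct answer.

mul(4) | neg

Check, running the answer program on each example:
  25 -> 100 -> -100
  28 -> 112 -> -112
  -8 -> -32 -> 32
  -16 -> -64 -> 64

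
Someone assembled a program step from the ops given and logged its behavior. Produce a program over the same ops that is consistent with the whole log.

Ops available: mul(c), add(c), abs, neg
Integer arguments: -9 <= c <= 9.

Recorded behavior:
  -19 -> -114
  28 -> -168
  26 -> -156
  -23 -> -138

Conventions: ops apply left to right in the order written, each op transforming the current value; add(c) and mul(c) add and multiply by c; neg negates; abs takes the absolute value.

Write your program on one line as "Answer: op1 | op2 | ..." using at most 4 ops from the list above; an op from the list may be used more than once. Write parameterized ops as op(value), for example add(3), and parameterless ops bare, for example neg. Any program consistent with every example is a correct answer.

neg | abs | mul(2) | mul(-3)

Check, running the answer program on each example:
  -19 -> 19 -> 19 -> 38 -> -114
  28 -> -28 -> 28 -> 56 -> -168
  26 -> -26 -> 26 -> 52 -> -156
  -23 -> 23 -> 23 -> 46 -> -138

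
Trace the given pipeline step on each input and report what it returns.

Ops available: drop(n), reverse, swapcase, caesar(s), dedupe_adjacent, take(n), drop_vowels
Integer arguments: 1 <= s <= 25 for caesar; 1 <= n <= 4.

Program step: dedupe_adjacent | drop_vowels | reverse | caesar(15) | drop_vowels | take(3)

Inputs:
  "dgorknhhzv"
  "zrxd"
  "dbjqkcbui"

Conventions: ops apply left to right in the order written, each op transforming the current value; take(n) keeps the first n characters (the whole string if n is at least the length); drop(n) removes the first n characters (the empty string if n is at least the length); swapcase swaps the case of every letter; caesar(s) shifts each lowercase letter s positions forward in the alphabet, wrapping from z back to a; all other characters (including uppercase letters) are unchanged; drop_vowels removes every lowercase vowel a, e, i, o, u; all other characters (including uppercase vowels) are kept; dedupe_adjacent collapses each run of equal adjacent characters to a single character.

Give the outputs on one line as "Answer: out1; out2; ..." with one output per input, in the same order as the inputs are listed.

Execution, op by op:
  "dgorknhhzv" -> "dgorknhzv" -> "dgrknhzv" -> "vzhnkrgd" -> "kowczgvs" -> "kwczgvs" -> "kwc"
  "zrxd" -> "zrxd" -> "zrxd" -> "dxrz" -> "smgo" -> "smg" -> "smg"
  "dbjqkcbui" -> "dbjqkcbui" -> "dbjqkcb" -> "bckqjbd" -> "qrzfyqs" -> "qrzfyqs" -> "qrz"

"kwc"; "smg"; "qrz"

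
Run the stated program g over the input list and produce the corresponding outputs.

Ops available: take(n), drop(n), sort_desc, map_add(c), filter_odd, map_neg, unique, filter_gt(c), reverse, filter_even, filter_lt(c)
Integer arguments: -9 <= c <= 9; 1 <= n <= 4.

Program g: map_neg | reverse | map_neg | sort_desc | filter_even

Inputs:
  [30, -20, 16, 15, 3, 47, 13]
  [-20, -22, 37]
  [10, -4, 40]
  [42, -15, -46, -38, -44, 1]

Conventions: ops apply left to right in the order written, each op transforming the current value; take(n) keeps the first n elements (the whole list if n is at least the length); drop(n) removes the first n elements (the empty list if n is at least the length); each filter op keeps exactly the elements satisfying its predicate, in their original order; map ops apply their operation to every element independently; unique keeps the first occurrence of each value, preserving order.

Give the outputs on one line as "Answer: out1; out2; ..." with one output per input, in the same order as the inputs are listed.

[30, 16, -20]; [-20, -22]; [40, 10, -4]; [42, -38, -44, -46]

Execution, op by op:
  [30, -20, 16, 15, 3, 47, 13] -> [-30, 20, -16, -15, -3, -47, -13] -> [-13, -47, -3, -15, -16, 20, -30] -> [13, 47, 3, 15, 16, -20, 30] -> [47, 30, 16, 15, 13, 3, -20] -> [30, 16, -20]
  [-20, -22, 37] -> [20, 22, -37] -> [-37, 22, 20] -> [37, -22, -20] -> [37, -20, -22] -> [-20, -22]
  [10, -4, 40] -> [-10, 4, -40] -> [-40, 4, -10] -> [40, -4, 10] -> [40, 10, -4] -> [40, 10, -4]
  [42, -15, -46, -38, -44, 1] -> [-42, 15, 46, 38, 44, -1] -> [-1, 44, 38, 46, 15, -42] -> [1, -44, -38, -46, -15, 42] -> [42, 1, -15, -38, -44, -46] -> [42, -38, -44, -46]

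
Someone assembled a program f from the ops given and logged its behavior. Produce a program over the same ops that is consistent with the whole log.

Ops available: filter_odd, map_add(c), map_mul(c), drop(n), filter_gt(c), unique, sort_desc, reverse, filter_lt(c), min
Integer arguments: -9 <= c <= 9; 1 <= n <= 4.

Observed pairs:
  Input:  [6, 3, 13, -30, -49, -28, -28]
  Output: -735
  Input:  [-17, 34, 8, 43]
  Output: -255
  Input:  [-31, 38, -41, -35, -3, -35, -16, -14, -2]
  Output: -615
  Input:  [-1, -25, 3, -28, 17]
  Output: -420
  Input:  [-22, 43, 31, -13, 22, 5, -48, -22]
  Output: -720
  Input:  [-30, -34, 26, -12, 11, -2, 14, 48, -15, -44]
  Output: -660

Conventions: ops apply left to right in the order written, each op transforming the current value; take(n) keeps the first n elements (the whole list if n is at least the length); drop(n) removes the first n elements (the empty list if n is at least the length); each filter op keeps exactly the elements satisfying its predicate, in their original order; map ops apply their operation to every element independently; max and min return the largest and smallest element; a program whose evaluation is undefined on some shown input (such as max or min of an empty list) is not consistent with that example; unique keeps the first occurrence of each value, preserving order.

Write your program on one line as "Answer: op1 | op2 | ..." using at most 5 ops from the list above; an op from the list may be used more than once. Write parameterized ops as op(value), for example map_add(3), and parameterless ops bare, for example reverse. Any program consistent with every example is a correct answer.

map_mul(5) | filter_lt(-6) | map_mul(3) | sort_desc | min

Check, running the answer program on each example:
  [6, 3, 13, -30, -49, -28, -28] -> [30, 15, 65, -150, -245, -140, -140] -> [-150, -245, -140, -140] -> [-450, -735, -420, -420] -> [-420, -420, -450, -735] -> -735
  [-17, 34, 8, 43] -> [-85, 170, 40, 215] -> [-85] -> [-255] -> [-255] -> -255
  [-31, 38, -41, -35, -3, -35, -16, -14, -2] -> [-155, 190, -205, -175, -15, -175, -80, -70, -10] -> [-155, -205, -175, -15, -175, -80, -70, -10] -> [-465, -615, -525, -45, -525, -240, -210, -30] -> [-30, -45, -210, -240, -465, -525, -525, -615] -> -615
  [-1, -25, 3, -28, 17] -> [-5, -125, 15, -140, 85] -> [-125, -140] -> [-375, -420] -> [-375, -420] -> -420
  [-22, 43, 31, -13, 22, 5, -48, -22] -> [-110, 215, 155, -65, 110, 25, -240, -110] -> [-110, -65, -240, -110] -> [-330, -195, -720, -330] -> [-195, -330, -330, -720] -> -720
  [-30, -34, 26, -12, 11, -2, 14, 48, -15, -44] -> [-150, -170, 130, -60, 55, -10, 70, 240, -75, -220] -> [-150, -170, -60, -10, -75, -220] -> [-450, -510, -180, -30, -225, -660] -> [-30, -180, -225, -450, -510, -660] -> -660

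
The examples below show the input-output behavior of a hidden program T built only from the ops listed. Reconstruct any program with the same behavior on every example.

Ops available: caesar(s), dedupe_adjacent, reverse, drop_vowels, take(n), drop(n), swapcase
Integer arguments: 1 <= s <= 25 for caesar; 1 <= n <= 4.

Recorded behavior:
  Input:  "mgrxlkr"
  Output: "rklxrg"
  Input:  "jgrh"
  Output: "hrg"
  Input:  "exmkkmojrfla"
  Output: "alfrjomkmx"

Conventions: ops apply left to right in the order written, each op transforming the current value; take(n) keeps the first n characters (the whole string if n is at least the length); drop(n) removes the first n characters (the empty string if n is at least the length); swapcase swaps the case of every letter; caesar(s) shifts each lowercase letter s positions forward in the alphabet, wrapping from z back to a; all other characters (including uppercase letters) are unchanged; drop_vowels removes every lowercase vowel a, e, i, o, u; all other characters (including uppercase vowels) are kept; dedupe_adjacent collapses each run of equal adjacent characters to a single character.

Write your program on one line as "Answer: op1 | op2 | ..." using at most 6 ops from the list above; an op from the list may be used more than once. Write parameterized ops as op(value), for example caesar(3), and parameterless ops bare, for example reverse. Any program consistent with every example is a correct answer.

drop(1) | swapcase | dedupe_adjacent | swapcase | reverse

Check, running the answer program on each example:
  "mgrxlkr" -> "grxlkr" -> "GRXLKR" -> "GRXLKR" -> "grxlkr" -> "rklxrg"
  "jgrh" -> "grh" -> "GRH" -> "GRH" -> "grh" -> "hrg"
  "exmkkmojrfla" -> "xmkkmojrfla" -> "XMKKMOJRFLA" -> "XMKMOJRFLA" -> "xmkmojrfla" -> "alfrjomkmx"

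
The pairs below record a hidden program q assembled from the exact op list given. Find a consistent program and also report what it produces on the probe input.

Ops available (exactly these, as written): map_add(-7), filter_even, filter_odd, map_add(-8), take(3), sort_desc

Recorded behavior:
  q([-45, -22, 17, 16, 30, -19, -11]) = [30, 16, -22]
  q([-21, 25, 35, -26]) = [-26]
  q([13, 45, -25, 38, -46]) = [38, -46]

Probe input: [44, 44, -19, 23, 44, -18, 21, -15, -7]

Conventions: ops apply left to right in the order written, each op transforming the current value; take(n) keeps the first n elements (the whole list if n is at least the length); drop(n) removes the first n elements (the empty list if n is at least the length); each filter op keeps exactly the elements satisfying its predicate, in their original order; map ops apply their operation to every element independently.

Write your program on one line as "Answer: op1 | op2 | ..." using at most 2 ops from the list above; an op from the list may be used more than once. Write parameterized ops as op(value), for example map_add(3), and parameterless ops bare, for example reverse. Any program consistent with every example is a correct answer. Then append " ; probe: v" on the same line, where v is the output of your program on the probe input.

filter_even | sort_desc ; probe: [44, 44, 44, -18]

Check, running the answer program on each example:
  [-45, -22, 17, 16, 30, -19, -11] -> [-22, 16, 30] -> [30, 16, -22]
  [-21, 25, 35, -26] -> [-26] -> [-26]
  [13, 45, -25, 38, -46] -> [38, -46] -> [38, -46]
  probe: [44, 44, -19, 23, 44, -18, 21, -15, -7] -> [44, 44, 44, -18] -> [44, 44, 44, -18]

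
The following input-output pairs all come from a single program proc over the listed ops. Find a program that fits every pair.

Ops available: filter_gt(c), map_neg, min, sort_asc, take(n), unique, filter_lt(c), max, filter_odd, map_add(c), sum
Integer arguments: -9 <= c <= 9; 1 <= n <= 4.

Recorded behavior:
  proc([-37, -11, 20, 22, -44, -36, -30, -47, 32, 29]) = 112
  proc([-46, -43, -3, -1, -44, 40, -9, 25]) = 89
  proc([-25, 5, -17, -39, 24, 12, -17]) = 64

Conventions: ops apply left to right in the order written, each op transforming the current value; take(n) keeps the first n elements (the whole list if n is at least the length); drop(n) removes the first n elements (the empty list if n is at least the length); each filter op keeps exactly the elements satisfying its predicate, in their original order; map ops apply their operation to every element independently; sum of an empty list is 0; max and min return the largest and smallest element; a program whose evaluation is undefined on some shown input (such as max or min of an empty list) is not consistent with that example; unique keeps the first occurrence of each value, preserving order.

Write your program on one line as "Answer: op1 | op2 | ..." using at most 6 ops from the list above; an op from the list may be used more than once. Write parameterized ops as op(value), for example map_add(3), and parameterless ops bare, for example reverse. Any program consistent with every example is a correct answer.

sort_asc | map_add(-1) | map_neg | sort_asc | sum

Check, running the answer program on each example:
  [-37, -11, 20, 22, -44, -36, -30, -47, 32, 29] -> [-47, -44, -37, -36, -30, -11, 20, 22, 29, 32] -> [-48, -45, -38, -37, -31, -12, 19, 21, 28, 31] -> [48, 45, 38, 37, 31, 12, -19, -21, -28, -31] -> [-31, -28, -21, -19, 12, 31, 37, 38, 45, 48] -> 112
  [-46, -43, -3, -1, -44, 40, -9, 25] -> [-46, -44, -43, -9, -3, -1, 25, 40] -> [-47, -45, -44, -10, -4, -2, 24, 39] -> [47, 45, 44, 10, 4, 2, -24, -39] -> [-39, -24, 2, 4, 10, 44, 45, 47] -> 89
  [-25, 5, -17, -39, 24, 12, -17] -> [-39, -25, -17, -17, 5, 12, 24] -> [-40, -26, -18, -18, 4, 11, 23] -> [40, 26, 18, 18, -4, -11, -23] -> [-23, -11, -4, 18, 18, 26, 40] -> 64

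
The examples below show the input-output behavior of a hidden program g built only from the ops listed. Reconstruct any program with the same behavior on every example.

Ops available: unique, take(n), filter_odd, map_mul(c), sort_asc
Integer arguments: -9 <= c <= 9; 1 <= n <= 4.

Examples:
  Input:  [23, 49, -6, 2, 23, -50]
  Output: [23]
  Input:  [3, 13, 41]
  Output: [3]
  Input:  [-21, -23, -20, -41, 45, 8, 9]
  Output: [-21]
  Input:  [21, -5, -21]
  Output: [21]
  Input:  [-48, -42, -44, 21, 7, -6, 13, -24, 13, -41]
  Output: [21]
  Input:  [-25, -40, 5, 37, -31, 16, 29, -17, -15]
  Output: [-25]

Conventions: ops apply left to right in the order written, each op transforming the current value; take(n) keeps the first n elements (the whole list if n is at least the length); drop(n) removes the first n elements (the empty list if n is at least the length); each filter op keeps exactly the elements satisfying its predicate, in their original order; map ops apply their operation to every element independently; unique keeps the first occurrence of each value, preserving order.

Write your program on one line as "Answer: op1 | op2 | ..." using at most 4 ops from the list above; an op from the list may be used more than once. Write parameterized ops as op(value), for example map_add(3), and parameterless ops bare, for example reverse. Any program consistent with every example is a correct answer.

filter_odd | unique | take(2) | take(1)

Check, running the answer program on each example:
  [23, 49, -6, 2, 23, -50] -> [23, 49, 23] -> [23, 49] -> [23, 49] -> [23]
  [3, 13, 41] -> [3, 13, 41] -> [3, 13, 41] -> [3, 13] -> [3]
  [-21, -23, -20, -41, 45, 8, 9] -> [-21, -23, -41, 45, 9] -> [-21, -23, -41, 45, 9] -> [-21, -23] -> [-21]
  [21, -5, -21] -> [21, -5, -21] -> [21, -5, -21] -> [21, -5] -> [21]
  [-48, -42, -44, 21, 7, -6, 13, -24, 13, -41] -> [21, 7, 13, 13, -41] -> [21, 7, 13, -41] -> [21, 7] -> [21]
  [-25, -40, 5, 37, -31, 16, 29, -17, -15] -> [-25, 5, 37, -31, 29, -17, -15] -> [-25, 5, 37, -31, 29, -17, -15] -> [-25, 5] -> [-25]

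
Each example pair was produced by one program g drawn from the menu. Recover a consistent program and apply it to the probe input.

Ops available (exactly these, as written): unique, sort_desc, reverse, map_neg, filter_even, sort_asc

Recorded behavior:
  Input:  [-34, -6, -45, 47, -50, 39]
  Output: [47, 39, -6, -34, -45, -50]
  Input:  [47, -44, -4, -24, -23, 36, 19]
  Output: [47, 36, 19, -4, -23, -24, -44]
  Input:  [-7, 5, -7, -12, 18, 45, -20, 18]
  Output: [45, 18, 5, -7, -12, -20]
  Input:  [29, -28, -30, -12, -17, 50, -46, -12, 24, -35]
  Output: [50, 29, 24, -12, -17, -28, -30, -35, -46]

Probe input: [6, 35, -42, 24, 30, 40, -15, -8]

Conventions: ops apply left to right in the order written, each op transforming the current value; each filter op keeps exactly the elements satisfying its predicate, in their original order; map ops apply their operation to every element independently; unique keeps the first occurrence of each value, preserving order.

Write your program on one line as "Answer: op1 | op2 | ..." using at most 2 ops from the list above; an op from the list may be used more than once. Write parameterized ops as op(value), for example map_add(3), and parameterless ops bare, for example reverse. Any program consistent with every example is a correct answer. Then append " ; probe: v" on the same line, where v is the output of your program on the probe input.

sort_desc | unique ; probe: [40, 35, 30, 24, 6, -8, -15, -42]

Check, running the answer program on each example:
  [-34, -6, -45, 47, -50, 39] -> [47, 39, -6, -34, -45, -50] -> [47, 39, -6, -34, -45, -50]
  [47, -44, -4, -24, -23, 36, 19] -> [47, 36, 19, -4, -23, -24, -44] -> [47, 36, 19, -4, -23, -24, -44]
  [-7, 5, -7, -12, 18, 45, -20, 18] -> [45, 18, 18, 5, -7, -7, -12, -20] -> [45, 18, 5, -7, -12, -20]
  [29, -28, -30, -12, -17, 50, -46, -12, 24, -35] -> [50, 29, 24, -12, -12, -17, -28, -30, -35, -46] -> [50, 29, 24, -12, -17, -28, -30, -35, -46]
  probe: [6, 35, -42, 24, 30, 40, -15, -8] -> [40, 35, 30, 24, 6, -8, -15, -42] -> [40, 35, 30, 24, 6, -8, -15, -42]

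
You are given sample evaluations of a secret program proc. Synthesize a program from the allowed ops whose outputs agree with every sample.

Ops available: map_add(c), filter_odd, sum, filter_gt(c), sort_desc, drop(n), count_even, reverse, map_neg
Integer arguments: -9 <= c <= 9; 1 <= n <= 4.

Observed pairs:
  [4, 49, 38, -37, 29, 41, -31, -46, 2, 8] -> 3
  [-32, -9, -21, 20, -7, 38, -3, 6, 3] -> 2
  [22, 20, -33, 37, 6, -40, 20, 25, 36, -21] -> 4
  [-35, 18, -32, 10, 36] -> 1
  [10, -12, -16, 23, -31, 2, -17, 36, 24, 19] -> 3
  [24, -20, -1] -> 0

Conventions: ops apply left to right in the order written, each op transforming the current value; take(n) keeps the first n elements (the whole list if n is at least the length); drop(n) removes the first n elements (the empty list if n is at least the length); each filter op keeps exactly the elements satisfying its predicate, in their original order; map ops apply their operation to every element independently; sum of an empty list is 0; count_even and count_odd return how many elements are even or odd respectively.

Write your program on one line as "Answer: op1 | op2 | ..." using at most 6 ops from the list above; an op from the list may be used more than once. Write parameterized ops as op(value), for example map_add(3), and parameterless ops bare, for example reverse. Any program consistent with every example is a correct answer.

map_neg | map_add(4) | drop(4) | map_neg | map_add(4) | count_even

Check, running the answer program on each example:
  [4, 49, 38, -37, 29, 41, -31, -46, 2, 8] -> [-4, -49, -38, 37, -29, -41, 31, 46, -2, -8] -> [0, -45, -34, 41, -25, -37, 35, 50, 2, -4] -> [-25, -37, 35, 50, 2, -4] -> [25, 37, -35, -50, -2, 4] -> [29, 41, -31, -46, 2, 8] -> 3
  [-32, -9, -21, 20, -7, 38, -3, 6, 3] -> [32, 9, 21, -20, 7, -38, 3, -6, -3] -> [36, 13, 25, -16, 11, -34, 7, -2, 1] -> [11, -34, 7, -2, 1] -> [-11, 34, -7, 2, -1] -> [-7, 38, -3, 6, 3] -> 2
  [22, 20, -33, 37, 6, -40, 20, 25, 36, -21] -> [-22, -20, 33, -37, -6, 40, -20, -25, -36, 21] -> [-18, -16, 37, -33, -2, 44, -16, -21, -32, 25] -> [-2, 44, -16, -21, -32, 25] -> [2, -44, 16, 21, 32, -25] -> [6, -40, 20, 25, 36, -21] -> 4
  [-35, 18, -32, 10, 36] -> [35, -18, 32, -10, -36] -> [39, -14, 36, -6, -32] -> [-32] -> [32] -> [36] -> 1
  [10, -12, -16, 23, -31, 2, -17, 36, 24, 19] -> [-10, 12, 16, -23, 31, -2, 17, -36, -24, -19] -> [-6, 16, 20, -19, 35, 2, 21, -32, -20, -15] -> [35, 2, 21, -32, -20, -15] -> [-35, -2, -21, 32, 20, 15] -> [-31, 2, -17, 36, 24, 19] -> 3
  [24, -20, -1] -> [-24, 20, 1] -> [-20, 24, 5] -> [] -> [] -> [] -> 0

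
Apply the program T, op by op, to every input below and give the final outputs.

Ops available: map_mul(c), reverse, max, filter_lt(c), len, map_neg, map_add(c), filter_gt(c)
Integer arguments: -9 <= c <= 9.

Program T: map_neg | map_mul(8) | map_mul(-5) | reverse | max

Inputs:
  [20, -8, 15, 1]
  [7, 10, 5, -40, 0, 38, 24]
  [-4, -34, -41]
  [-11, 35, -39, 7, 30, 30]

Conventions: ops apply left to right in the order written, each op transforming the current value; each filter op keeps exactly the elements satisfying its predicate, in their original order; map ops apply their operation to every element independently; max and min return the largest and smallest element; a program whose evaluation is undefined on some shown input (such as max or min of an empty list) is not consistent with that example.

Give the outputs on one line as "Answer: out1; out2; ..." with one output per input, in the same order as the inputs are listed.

Execution, op by op:
  [20, -8, 15, 1] -> [-20, 8, -15, -1] -> [-160, 64, -120, -8] -> [800, -320, 600, 40] -> [40, 600, -320, 800] -> 800
  [7, 10, 5, -40, 0, 38, 24] -> [-7, -10, -5, 40, 0, -38, -24] -> [-56, -80, -40, 320, 0, -304, -192] -> [280, 400, 200, -1600, 0, 1520, 960] -> [960, 1520, 0, -1600, 200, 400, 280] -> 1520
  [-4, -34, -41] -> [4, 34, 41] -> [32, 272, 328] -> [-160, -1360, -1640] -> [-1640, -1360, -160] -> -160
  [-11, 35, -39, 7, 30, 30] -> [11, -35, 39, -7, -30, -30] -> [88, -280, 312, -56, -240, -240] -> [-440, 1400, -1560, 280, 1200, 1200] -> [1200, 1200, 280, -1560, 1400, -440] -> 1400

800; 1520; -160; 1400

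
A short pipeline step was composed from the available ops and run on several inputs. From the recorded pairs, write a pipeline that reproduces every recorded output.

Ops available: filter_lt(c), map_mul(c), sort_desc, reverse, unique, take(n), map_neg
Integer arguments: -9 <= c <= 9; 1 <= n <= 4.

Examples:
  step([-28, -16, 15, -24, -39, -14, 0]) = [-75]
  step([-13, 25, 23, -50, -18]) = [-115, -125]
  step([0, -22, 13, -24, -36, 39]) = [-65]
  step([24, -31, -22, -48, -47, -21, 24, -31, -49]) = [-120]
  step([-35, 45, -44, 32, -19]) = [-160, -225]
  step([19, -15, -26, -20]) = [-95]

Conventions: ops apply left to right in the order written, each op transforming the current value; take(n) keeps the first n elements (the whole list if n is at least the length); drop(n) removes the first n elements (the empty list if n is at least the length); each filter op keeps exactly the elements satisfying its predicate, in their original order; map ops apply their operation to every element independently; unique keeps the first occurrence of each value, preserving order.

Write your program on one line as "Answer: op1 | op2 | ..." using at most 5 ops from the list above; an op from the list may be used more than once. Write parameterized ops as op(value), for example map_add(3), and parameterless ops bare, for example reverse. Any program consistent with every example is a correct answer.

map_mul(-5) | take(4) | filter_lt(-4) | reverse

Check, running the answer program on each example:
  [-28, -16, 15, -24, -39, -14, 0] -> [140, 80, -75, 120, 195, 70, 0] -> [140, 80, -75, 120] -> [-75] -> [-75]
  [-13, 25, 23, -50, -18] -> [65, -125, -115, 250, 90] -> [65, -125, -115, 250] -> [-125, -115] -> [-115, -125]
  [0, -22, 13, -24, -36, 39] -> [0, 110, -65, 120, 180, -195] -> [0, 110, -65, 120] -> [-65] -> [-65]
  [24, -31, -22, -48, -47, -21, 24, -31, -49] -> [-120, 155, 110, 240, 235, 105, -120, 155, 245] -> [-120, 155, 110, 240] -> [-120] -> [-120]
  [-35, 45, -44, 32, -19] -> [175, -225, 220, -160, 95] -> [175, -225, 220, -160] -> [-225, -160] -> [-160, -225]
  [19, -15, -26, -20] -> [-95, 75, 130, 100] -> [-95, 75, 130, 100] -> [-95] -> [-95]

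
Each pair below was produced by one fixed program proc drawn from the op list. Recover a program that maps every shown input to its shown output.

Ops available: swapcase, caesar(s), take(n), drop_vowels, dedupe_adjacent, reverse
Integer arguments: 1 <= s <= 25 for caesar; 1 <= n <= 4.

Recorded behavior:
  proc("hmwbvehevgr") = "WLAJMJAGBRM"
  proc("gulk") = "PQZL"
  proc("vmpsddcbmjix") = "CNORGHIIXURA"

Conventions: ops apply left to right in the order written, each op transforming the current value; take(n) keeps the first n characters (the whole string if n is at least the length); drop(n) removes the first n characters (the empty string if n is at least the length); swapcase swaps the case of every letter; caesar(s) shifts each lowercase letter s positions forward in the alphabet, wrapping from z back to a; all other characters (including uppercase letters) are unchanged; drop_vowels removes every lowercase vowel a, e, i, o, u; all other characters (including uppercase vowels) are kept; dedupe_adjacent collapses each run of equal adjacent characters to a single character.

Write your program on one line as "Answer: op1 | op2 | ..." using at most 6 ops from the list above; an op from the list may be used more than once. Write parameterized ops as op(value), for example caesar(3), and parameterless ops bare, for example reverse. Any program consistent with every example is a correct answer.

caesar(18) | reverse | caesar(25) | caesar(14) | swapcase

Check, running the answer program on each example:
  "hmwbvehevgr" -> "zeotnwzwnyj" -> "jynwzwntoez" -> "ixmvyvmsndy" -> "wlajmjagbrm" -> "WLAJMJAGBRM"
  "gulk" -> "ymdc" -> "cdmy" -> "bclx" -> "pqzl" -> "PQZL"
  "vmpsddcbmjix" -> "nehkvvutebap" -> "pabetuvvkhen" -> "ozadstuujgdm" -> "cnorghiixura" -> "CNORGHIIXURA"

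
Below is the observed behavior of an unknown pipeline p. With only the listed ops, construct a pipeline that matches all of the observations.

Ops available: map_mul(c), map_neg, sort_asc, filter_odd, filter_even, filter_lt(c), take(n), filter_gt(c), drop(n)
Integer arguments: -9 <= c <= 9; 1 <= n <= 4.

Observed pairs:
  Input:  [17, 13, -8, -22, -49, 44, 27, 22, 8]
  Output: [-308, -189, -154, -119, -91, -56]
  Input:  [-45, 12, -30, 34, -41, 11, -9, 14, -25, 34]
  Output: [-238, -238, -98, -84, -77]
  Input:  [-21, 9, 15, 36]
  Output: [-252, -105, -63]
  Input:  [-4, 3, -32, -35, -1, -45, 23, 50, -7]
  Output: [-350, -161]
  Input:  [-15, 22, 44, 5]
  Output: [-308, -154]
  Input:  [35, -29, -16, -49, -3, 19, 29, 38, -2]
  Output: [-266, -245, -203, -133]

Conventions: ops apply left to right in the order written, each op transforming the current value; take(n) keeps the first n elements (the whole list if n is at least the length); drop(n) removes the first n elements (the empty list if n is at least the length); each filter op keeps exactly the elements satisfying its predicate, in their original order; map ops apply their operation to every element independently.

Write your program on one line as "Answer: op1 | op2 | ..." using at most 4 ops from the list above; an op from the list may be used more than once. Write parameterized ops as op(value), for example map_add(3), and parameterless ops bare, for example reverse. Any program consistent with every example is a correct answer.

filter_gt(7) | map_neg | sort_asc | map_mul(7)

Check, running the answer program on each example:
  [17, 13, -8, -22, -49, 44, 27, 22, 8] -> [17, 13, 44, 27, 22, 8] -> [-17, -13, -44, -27, -22, -8] -> [-44, -27, -22, -17, -13, -8] -> [-308, -189, -154, -119, -91, -56]
  [-45, 12, -30, 34, -41, 11, -9, 14, -25, 34] -> [12, 34, 11, 14, 34] -> [-12, -34, -11, -14, -34] -> [-34, -34, -14, -12, -11] -> [-238, -238, -98, -84, -77]
  [-21, 9, 15, 36] -> [9, 15, 36] -> [-9, -15, -36] -> [-36, -15, -9] -> [-252, -105, -63]
  [-4, 3, -32, -35, -1, -45, 23, 50, -7] -> [23, 50] -> [-23, -50] -> [-50, -23] -> [-350, -161]
  [-15, 22, 44, 5] -> [22, 44] -> [-22, -44] -> [-44, -22] -> [-308, -154]
  [35, -29, -16, -49, -3, 19, 29, 38, -2] -> [35, 19, 29, 38] -> [-35, -19, -29, -38] -> [-38, -35, -29, -19] -> [-266, -245, -203, -133]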